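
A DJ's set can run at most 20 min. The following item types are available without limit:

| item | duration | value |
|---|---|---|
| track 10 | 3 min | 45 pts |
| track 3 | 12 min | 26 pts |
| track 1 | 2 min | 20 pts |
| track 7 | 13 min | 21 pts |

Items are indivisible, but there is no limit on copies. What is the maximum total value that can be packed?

Best value-per-unit is track 10 at 45/3; filling with it alone gives 6×45 = 270.
Optimal mix: 6×track 10 + 1×track 1 → duration 20, value 290.

290 pts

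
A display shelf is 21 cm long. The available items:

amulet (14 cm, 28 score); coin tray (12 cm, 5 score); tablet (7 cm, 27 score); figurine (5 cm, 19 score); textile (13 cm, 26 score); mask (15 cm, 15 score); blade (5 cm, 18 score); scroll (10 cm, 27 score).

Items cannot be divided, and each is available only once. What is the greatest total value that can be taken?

64 score

This is a 0/1 knapsack; check combinations near the capacity.
- tablet+figurine+blade: length 7+5+5=17, value 27+19+18=64
- figurine+blade+scroll: length 5+5+10=20, value 19+18+27=64
- amulet+tablet: length 14+7=21, value 28+27=55
- tablet+scroll: length 7+10=17, value 27+27=54
- tablet+textile: length 7+13=20, value 27+26=53
Best: 64 score.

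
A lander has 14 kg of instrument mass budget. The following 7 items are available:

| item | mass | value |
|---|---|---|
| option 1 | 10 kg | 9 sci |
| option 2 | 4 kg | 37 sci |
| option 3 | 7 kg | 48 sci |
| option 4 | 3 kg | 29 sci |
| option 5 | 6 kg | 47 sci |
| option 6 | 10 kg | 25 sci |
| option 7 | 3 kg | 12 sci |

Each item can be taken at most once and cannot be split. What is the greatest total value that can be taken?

Check high-value combinations within 14 kg:
- option 2+option 3+option 4: mass 4+7+3=14, value 37+48+29=114
- option 2+option 4+option 5: mass 4+3+6=13, value 37+29+47=113
- option 2+option 3+option 7: mass 4+7+3=14, value 37+48+12=97
Best: 114 sci.

114 sci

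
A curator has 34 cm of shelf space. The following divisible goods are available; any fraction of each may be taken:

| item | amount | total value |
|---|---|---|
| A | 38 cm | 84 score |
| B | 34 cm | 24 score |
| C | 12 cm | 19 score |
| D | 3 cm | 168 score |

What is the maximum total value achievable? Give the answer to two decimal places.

Take in order of value per unit:
- D (168/3 per unit): all 3 → value 168, running total 168.00
- A (84/38 per unit): 31 of 38 → value 31×84/38 = 68.5263, running total 236.53
Total 236.53.

236.53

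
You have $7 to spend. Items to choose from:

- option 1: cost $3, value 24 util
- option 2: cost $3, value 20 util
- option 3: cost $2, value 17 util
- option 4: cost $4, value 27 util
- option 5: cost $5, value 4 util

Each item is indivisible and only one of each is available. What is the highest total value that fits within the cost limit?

51 util

Check high-value combinations within $7:
- option 1+option 4: cost 3+4=7, value 24+27=51
- option 2+option 4: cost 3+4=7, value 20+27=47
- option 1+option 2: cost 3+3=6, value 24+20=44
- option 3+option 4: cost 2+4=6, value 17+27=44
- option 1+option 3: cost 3+2=5, value 24+17=41
Best: 51 util.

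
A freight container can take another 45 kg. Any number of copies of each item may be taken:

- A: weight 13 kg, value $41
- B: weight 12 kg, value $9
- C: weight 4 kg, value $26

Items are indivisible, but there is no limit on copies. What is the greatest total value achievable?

$286

Best value-per-unit is C at 26/4, and filling with it alone uses weight 11×4=44. No mix of the others beats 11×26 = 286.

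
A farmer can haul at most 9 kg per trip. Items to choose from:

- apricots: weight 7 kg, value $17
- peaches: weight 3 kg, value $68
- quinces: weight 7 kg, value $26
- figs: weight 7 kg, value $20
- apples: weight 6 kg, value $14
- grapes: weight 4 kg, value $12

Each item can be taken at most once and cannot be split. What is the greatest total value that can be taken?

Check high-value combinations within 9 kg:
- peaches+apples: weight 3+6=9, value 68+14=82
- peaches+grapes: weight 3+4=7, value 68+12=80
- peaches: weight 3, value 68
- quinces: weight 7, value 26
Best: $82.

$82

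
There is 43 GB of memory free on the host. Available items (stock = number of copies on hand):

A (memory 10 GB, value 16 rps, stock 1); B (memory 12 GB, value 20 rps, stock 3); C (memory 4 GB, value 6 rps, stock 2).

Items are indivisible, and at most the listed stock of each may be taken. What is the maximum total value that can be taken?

68 rps

Top feasible selections:
- 1×A + 2×B + 2×C: memory 42, value 68
- 3×B + 1×C: memory 40, value 66
- 1×A + 2×B + 1×C: memory 38, value 62
Best: 68 rps.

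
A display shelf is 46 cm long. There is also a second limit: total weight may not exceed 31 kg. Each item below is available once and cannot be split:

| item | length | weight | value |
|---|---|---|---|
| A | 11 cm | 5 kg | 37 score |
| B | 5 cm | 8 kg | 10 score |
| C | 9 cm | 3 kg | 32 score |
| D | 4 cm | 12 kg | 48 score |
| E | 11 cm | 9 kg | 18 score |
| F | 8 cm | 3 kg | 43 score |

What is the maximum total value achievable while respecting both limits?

Feasible sets respecting both limits:
- A+B+C+D+F: length 37, weight 31, value 170
- A+C+D+F: length 32, weight 23, value 160
- A+D+E+F: length 34, weight 29, value 146
Best: 170 score.

170 score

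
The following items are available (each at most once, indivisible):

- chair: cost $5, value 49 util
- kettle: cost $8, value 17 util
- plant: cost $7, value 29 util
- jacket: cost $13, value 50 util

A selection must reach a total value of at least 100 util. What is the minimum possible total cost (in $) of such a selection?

25

Subsets with value ≥ 100, sorted by total cost:
- chair+plant+jacket: cost 25, value 128
- chair+kettle+jacket: cost 26, value 116
- chair+kettle+plant+jacket: cost 33, value 145
Minimum cost: 25 $.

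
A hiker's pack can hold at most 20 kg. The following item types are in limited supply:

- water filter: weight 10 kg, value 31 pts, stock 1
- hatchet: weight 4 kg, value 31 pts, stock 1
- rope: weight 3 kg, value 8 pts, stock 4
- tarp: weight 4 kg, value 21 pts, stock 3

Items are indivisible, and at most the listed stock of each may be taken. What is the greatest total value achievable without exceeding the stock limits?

102 pts

Best selections within weight 20 and stock limits:
- 1×hatchet + 1×rope + 3×tarp: weight 19, value 102
- 1×hatchet + 3×tarp: weight 16, value 94
- 1×hatchet + 2×rope + 2×tarp: weight 18, value 89
- 1×hatchet + 4×rope + 1×tarp: weight 20, value 84
Best: 102 pts.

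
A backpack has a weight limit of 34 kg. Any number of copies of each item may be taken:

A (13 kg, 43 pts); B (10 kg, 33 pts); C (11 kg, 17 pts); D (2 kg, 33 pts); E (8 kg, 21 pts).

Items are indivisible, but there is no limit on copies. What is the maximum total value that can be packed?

Best value-per-unit is D at 33/2, and filling with it alone uses weight 17×2=34. No mix of the others beats 17×33 = 561.

561 pts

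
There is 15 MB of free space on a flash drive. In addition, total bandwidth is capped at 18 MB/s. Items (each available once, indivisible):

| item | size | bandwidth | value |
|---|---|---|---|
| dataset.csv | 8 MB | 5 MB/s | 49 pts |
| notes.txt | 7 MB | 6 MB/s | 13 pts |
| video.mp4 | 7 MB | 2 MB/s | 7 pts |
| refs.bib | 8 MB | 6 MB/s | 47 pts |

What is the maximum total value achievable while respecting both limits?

Feasible sets respecting both limits:
- dataset.csv+notes.txt: size 15, bandwidth 11, value 62
- notes.txt+refs.bib: size 15, bandwidth 12, value 60
- dataset.csv+video.mp4: size 15, bandwidth 7, value 56
- video.mp4+refs.bib: size 15, bandwidth 8, value 54
Best: 62 pts.

62 pts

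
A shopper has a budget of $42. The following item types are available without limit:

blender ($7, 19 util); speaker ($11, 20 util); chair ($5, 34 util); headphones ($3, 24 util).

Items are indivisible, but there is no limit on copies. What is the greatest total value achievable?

Best value-per-unit is headphones at 24/3, and filling with it alone uses cost 14×3=42. No mix of the others beats 14×24 = 336.

336 util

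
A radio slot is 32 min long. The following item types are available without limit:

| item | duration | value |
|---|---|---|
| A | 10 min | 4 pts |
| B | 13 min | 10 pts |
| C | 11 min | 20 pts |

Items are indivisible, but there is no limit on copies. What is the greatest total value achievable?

44 pts

Best value-per-unit is C at 20/11; filling with it alone gives 2×20 = 40.
Optimal mix: 1×A + 2×C → duration 32, value 44.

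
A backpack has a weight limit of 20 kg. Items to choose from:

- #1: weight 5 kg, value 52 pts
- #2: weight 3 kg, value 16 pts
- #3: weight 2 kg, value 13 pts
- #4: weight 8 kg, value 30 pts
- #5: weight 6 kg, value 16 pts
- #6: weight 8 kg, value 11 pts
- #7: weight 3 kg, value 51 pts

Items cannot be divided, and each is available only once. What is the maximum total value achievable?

This is a 0/1 knapsack; check combinations near the capacity.
- #1+#2+#4+#7: weight 5+3+8+3=19, value 52+16+30+51=149
- #1+#2+#3+#5+#7: weight 5+3+2+6+3=19, value 52+16+13+16+51=148
- #1+#3+#4+#7: weight 5+2+8+3=18, value 52+13+30+51=146
Best: 149 pts.

149 pts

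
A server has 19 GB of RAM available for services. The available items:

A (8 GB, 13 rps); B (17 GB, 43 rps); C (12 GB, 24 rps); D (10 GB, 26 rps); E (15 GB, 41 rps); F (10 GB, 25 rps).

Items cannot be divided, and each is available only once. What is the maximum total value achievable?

43 rps

Check high-value combinations within 19 GB:
- B: memory 17, value 43
- E: memory 15, value 41
- A+D: memory 8+10=18, value 13+26=39
Best: 43 rps.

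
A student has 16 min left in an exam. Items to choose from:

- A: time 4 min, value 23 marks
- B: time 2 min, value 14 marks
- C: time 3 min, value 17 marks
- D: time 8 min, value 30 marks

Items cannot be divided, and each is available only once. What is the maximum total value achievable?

70 marks

Check high-value combinations within 16 min:
- A+C+D: time 4+3+8=15, value 23+17+30=70
- A+B+D: time 4+2+8=14, value 23+14+30=67
- B+C+D: time 2+3+8=13, value 14+17+30=61
- A+B+C: time 4+2+3=9, value 23+14+17=54
- A+D: time 4+8=12, value 23+30=53
Best: 70 marks.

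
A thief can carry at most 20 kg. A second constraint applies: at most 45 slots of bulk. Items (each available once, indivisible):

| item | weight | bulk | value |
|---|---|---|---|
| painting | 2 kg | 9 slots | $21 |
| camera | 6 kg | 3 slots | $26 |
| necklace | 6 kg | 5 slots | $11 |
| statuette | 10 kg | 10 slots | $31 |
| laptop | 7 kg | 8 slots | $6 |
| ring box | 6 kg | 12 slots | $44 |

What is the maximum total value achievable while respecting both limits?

$102

Feasible sets respecting both limits:
- painting+camera+necklace+ring box: weight 20, bulk 29, value 102
- painting+statuette+ring box: weight 18, bulk 31, value 96
- painting+camera+ring box: weight 14, bulk 24, value 91
- camera+necklace+ring box: weight 18, bulk 20, value 81
Best: $102.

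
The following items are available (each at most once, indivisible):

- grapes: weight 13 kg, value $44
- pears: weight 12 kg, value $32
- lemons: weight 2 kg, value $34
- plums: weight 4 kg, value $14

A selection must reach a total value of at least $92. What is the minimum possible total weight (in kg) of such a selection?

19

Subsets with value ≥ 92, sorted by total weight:
- grapes+lemons+plums: weight 19, value 92
- grapes+pears+lemons: weight 27, value 110
Minimum weight: 19 kg.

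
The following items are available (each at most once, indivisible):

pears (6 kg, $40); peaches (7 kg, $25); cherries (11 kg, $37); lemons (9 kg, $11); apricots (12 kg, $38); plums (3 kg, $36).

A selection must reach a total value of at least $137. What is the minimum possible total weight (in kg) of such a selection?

27

Subsets with value ≥ 137, sorted by total weight:
- pears+peaches+cherries+plums: weight 27, value 138
- pears+peaches+apricots+plums: weight 28, value 139
Minimum weight: 27 kg.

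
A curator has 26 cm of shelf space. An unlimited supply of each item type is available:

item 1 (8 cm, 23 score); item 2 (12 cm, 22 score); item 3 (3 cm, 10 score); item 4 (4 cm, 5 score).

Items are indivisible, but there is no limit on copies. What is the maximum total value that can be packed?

Best value-per-unit is item 3 at 10/3; filling with it alone gives 8×10 = 80.
Optimal mix: 1×item 1 + 6×item 3 → length 26, value 83.

83 score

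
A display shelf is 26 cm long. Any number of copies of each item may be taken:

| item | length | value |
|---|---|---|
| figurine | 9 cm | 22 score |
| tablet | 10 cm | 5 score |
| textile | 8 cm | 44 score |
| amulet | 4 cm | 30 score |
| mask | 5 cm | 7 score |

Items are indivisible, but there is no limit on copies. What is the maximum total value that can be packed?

Best value-per-unit is amulet at 30/4, and filling with it alone uses length 6×4=24. No mix of the others beats 6×30 = 180.

180 score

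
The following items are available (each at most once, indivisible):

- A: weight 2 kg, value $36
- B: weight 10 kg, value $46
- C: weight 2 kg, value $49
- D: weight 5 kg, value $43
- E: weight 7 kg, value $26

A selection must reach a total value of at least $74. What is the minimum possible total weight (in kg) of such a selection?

4

Subsets with value ≥ 74, sorted by total weight:
- A+C: weight 4, value 85
- C+D: weight 7, value 92
- A+D: weight 7, value 79
Minimum weight: 4 kg.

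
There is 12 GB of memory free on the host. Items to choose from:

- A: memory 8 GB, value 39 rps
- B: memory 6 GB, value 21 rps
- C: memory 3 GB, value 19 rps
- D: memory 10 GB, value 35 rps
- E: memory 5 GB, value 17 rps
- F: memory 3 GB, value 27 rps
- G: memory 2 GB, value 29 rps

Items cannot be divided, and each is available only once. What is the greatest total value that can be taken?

77 rps

Check high-value combinations within 12 GB:
- B+F+G: memory 6+3+2=11, value 21+27+29=77
- C+F+G: memory 3+3+2=8, value 19+27+29=75
- E+F+G: memory 5+3+2=10, value 17+27+29=73
- B+C+G: memory 6+3+2=11, value 21+19+29=69
- A+G: memory 8+2=10, value 39+29=68
Best: 77 rps.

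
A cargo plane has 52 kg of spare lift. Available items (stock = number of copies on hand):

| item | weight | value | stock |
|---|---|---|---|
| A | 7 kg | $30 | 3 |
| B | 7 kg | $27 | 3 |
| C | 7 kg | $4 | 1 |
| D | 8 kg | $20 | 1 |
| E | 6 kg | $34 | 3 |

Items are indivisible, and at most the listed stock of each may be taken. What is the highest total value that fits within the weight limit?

$219

Best selections within weight 52 and stock limits:
- 3×A + 1×B + 3×E: weight 46, value 219
- 2×A + 2×B + 3×E: weight 46, value 216
- 1×A + 3×B + 3×E: weight 46, value 213
- 3×A + 1×D + 3×E: weight 47, value 212
Best: $219.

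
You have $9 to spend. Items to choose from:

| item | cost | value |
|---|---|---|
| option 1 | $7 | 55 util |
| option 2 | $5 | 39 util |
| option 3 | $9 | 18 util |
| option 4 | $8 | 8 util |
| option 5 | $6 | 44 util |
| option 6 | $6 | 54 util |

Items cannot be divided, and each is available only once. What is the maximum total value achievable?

Check high-value combinations within $9:
- option 1: cost 7, value 55
- option 6: cost 6, value 54
- option 5: cost 6, value 44
- option 2: cost 5, value 39
Best: 55 util.

55 util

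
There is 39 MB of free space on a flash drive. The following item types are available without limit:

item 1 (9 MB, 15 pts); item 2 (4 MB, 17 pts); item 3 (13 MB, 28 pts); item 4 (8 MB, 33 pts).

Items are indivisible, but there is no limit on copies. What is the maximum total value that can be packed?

Best value-per-unit is item 2 at 17/4, and filling with it alone uses size 9×4=36. No mix of the others beats 9×17 = 153.

153 pts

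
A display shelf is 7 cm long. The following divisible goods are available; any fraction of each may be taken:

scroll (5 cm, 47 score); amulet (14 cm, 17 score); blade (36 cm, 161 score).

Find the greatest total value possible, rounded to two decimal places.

Take in order of value per unit:
- scroll (47/5 per unit): all 5 → value 47, running total 47.00
- blade (161/36 per unit): 2 of 36 → value 2×161/36 = 8.9444, running total 55.94
Total 55.94.

55.94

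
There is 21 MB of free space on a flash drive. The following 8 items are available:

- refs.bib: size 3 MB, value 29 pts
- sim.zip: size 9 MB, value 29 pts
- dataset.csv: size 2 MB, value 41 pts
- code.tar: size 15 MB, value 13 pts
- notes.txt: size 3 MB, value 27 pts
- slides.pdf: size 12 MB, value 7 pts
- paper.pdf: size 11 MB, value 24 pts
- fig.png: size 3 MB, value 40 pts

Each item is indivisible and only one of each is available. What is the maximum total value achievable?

Check high-value combinations within 21 MB:
- refs.bib+sim.zip+dataset.csv+notes.txt+fig.png: size 3+9+2+3+3=20, value 29+29+41+27+40=166
- refs.bib+sim.zip+dataset.csv+fig.png: size 3+9+2+3=17, value 29+29+41+40=139
- refs.bib+dataset.csv+notes.txt+fig.png: size 3+2+3+3=11, value 29+41+27+40=137
- sim.zip+dataset.csv+notes.txt+fig.png: size 9+2+3+3=17, value 29+41+27+40=137
Best: 166 pts.

166 pts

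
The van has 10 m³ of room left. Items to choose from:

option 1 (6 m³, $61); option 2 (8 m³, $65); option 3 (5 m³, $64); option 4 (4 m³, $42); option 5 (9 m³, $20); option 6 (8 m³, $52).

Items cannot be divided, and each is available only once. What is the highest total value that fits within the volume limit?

$106

Check high-value combinations within 10 m³:
- option 3+option 4: volume 5+4=9, value 64+42=106
- option 1+option 4: volume 6+4=10, value 61+42=103
- option 2: volume 8, value 65
- option 3: volume 5, value 64
Best: $106.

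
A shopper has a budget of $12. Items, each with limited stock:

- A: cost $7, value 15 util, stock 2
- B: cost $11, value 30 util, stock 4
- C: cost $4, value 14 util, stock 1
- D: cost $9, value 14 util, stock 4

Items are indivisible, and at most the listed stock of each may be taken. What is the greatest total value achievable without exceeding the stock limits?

Best selections within cost 12 and stock limits:
- 1×B: cost 11, value 30
- 1×A + 1×C: cost 11, value 29
- 1×A: cost 7, value 15
- 1×C: cost 4, value 14
Best: 30 util.

30 util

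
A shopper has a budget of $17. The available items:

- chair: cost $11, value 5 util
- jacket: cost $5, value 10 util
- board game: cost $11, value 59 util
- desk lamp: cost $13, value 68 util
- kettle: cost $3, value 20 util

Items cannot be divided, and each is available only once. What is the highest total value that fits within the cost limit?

This is a 0/1 knapsack; check combinations near the capacity.
- desk lamp+kettle: cost 13+3=16, value 68+20=88
- board game+kettle: cost 11+3=14, value 59+20=79
- jacket+board game: cost 5+11=16, value 10+59=69
- desk lamp: cost 13, value 68
- board game: cost 11, value 59
Best: 88 util.

88 util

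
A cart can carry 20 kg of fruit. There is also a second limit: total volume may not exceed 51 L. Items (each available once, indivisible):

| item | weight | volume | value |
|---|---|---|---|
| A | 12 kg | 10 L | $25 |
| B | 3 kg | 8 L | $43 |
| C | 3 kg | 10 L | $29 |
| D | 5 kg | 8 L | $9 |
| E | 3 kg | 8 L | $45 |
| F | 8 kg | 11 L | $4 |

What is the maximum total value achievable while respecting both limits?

Feasible sets respecting both limits:
- B+C+D+E: weight 14, volume 34, value 126
- B+C+E+F: weight 17, volume 37, value 121
- B+C+E: weight 9, volume 26, value 117
Best: $126.

$126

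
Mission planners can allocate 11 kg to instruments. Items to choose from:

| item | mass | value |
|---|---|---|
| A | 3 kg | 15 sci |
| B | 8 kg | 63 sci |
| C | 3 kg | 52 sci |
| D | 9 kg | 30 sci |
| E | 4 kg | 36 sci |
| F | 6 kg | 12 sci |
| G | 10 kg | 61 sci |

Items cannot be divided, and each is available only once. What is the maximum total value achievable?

Check high-value combinations within 11 kg:
- B+C: mass 8+3=11, value 63+52=115
- A+C+E: mass 3+3+4=10, value 15+52+36=103
- C+E: mass 3+4=7, value 52+36=88
- A+B: mass 3+8=11, value 15+63=78
- A+C: mass 3+3=6, value 15+52=67
Best: 115 sci.

115 sci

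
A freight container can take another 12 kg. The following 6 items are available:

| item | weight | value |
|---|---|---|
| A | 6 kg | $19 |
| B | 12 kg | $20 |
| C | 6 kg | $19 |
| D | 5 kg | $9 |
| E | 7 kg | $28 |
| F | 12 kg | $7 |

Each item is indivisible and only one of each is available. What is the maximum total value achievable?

$38

Check high-value combinations within 12 kg:
- A+C: weight 6+6=12, value 19+19=38
- D+E: weight 5+7=12, value 9+28=37
- E: weight 7, value 28
Best: $38.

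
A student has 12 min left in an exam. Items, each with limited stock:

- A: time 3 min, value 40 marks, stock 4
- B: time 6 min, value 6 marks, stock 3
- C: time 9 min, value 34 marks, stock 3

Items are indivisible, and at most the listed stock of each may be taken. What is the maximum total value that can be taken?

160 marks

Top feasible selections:
- 4×A: time 12, value 160
- 3×A: time 9, value 120
Best: 160 marks.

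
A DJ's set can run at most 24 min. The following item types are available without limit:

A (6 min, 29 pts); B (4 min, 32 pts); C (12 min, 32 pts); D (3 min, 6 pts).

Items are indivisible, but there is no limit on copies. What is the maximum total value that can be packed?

Best value-per-unit is B at 32/4, and filling with it alone uses duration 6×4=24. No mix of the others beats 6×32 = 192.

192 pts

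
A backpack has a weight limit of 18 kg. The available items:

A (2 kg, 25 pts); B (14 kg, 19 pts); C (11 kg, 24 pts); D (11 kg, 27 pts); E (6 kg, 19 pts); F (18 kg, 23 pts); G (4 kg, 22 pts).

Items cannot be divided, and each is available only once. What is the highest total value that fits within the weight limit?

74 pts

This is a 0/1 knapsack; check combinations near the capacity.
- A+D+G: weight 2+11+4=17, value 25+27+22=74
- A+C+G: weight 2+11+4=17, value 25+24+22=71
- A+E+G: weight 2+6+4=12, value 25+19+22=66
Best: 74 pts.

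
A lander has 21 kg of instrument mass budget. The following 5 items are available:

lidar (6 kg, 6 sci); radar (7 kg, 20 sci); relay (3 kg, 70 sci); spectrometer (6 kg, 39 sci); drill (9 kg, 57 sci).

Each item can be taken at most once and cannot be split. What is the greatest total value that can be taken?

166 sci

Check high-value combinations within 21 kg:
- relay+spectrometer+drill: mass 3+6+9=18, value 70+39+57=166
- radar+relay+drill: mass 7+3+9=19, value 20+70+57=147
- lidar+relay+drill: mass 6+3+9=18, value 6+70+57=133
- radar+relay+spectrometer: mass 7+3+6=16, value 20+70+39=129
Best: 166 sci.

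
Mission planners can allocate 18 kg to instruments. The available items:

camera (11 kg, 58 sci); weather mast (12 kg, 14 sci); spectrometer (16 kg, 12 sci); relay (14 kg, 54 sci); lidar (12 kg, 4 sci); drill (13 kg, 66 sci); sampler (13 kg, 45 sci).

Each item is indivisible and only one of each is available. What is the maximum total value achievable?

66 sci

Check high-value combinations within 18 kg:
- drill: mass 13, value 66
- camera: mass 11, value 58
- relay: mass 14, value 54
Best: 66 sci.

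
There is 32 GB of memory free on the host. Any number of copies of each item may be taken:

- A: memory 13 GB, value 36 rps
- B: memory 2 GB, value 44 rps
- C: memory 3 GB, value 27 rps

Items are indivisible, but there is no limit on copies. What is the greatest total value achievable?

704 rps

Best value-per-unit is B at 44/2, and filling with it alone uses memory 16×2=32. No mix of the others beats 16×44 = 704.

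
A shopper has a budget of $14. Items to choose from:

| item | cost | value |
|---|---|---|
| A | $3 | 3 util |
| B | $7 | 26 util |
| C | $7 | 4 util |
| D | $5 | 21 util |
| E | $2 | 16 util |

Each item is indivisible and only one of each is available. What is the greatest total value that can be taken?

63 util

This is a 0/1 knapsack; check combinations near the capacity.
- B+D+E: cost 7+5+2=14, value 26+21+16=63
- B+D: cost 7+5=12, value 26+21=47
- A+B+E: cost 3+7+2=12, value 3+26+16=45
- B+E: cost 7+2=9, value 26+16=42
- C+D+E: cost 7+5+2=14, value 4+21+16=41
Best: 63 util.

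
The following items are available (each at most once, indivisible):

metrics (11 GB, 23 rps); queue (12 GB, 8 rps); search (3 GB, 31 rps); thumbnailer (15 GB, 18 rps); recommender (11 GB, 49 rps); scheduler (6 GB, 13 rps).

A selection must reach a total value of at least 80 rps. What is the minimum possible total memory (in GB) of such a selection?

Subsets with value ≥ 80, sorted by total memory:
- search+recommender: memory 14, value 80
- search+recommender+scheduler: memory 20, value 93
- metrics+search+recommender: memory 25, value 103
- queue+search+recommender: memory 26, value 88
Minimum memory: 14 GB.

14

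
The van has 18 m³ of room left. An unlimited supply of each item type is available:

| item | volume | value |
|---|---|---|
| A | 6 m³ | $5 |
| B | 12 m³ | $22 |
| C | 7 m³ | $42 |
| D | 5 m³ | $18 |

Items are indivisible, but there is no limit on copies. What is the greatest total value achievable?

$84

Best value-per-unit is C at 42/7, and filling with it alone uses volume 2×7=14. No mix of the others beats 2×42 = 84.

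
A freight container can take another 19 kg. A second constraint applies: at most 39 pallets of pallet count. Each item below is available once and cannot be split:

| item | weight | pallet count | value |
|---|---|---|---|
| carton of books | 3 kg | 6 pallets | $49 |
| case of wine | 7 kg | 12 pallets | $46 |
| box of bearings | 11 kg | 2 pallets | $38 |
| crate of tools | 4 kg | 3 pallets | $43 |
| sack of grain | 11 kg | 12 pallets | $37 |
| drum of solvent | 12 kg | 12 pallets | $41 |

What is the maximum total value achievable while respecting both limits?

Feasible sets respecting both limits:
- carton of books+case of wine+crate of tools: weight 14, pallet count 21, value 138
- carton of books+crate of tools+drum of solvent: weight 19, pallet count 21, value 133
- carton of books+box of bearings+crate of tools: weight 18, pallet count 11, value 130
Best: $138.

$138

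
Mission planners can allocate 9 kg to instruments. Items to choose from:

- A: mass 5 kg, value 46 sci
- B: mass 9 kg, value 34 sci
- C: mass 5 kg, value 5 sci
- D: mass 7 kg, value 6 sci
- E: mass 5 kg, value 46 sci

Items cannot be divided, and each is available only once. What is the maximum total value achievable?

46 sci

Check high-value combinations within 9 kg:
- A: mass 5, value 46
- E: mass 5, value 46
- B: mass 9, value 34
- D: mass 7, value 6
- C: mass 5, value 5
Best: 46 sci.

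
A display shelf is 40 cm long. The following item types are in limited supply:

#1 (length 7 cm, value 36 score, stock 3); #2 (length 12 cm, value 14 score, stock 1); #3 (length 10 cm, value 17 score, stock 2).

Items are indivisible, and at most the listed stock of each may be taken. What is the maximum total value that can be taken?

Best selections within length 40 and stock limits:
- 3×#1 + 1×#3: length 31, value 125
- 3×#1 + 1×#2: length 33, value 122
- 3×#1: length 21, value 108
- 2×#1 + 2×#3: length 34, value 106
Best: 125 score.

125 score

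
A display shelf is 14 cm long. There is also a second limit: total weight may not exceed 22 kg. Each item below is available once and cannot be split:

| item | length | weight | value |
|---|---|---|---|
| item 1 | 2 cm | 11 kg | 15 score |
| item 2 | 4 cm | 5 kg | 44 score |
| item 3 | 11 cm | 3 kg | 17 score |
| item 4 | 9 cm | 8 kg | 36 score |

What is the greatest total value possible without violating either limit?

80 score

Feasible sets respecting both limits:
- item 2+item 4: length 13, weight 13, value 80
- item 1+item 2: length 6, weight 16, value 59
- item 1+item 4: length 11, weight 19, value 51
- item 2: length 4, weight 5, value 44
Best: 80 score.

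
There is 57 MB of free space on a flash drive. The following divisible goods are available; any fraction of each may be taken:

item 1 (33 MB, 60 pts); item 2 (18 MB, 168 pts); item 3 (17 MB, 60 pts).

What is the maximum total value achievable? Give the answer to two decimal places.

268.00

Take in order of value per unit:
- item 2 (168/18 per unit): all 18 → value 168, running total 168.00
- item 3 (60/17 per unit): all 17 → value 60, running total 228.00
- item 1 (60/33 per unit): 22 of 33 → value 22×60/33 = 40.0000, running total 268.00
Total 268.00.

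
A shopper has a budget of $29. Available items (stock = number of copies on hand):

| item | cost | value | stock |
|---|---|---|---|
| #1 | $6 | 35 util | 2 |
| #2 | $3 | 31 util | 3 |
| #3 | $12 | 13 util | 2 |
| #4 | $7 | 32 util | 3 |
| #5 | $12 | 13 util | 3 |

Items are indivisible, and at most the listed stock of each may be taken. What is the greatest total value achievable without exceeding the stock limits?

Best selections within cost 29 and stock limits:
- 2×#1 + 3×#2 + 1×#4: cost 28, value 195
- 1×#1 + 3×#2 + 2×#4: cost 29, value 192
- 2×#1 + 1×#2 + 2×#4: cost 29, value 165
Best: 195 util.

195 util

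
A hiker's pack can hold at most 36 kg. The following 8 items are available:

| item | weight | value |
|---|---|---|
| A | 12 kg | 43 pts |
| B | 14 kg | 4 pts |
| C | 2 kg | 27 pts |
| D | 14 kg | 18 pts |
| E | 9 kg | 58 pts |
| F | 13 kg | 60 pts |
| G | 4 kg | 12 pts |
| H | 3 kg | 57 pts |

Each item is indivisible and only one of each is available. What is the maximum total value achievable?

Check high-value combinations within 36 kg:
- C+E+F+G+H: weight 2+9+13+4+3=31, value 27+58+60+12+57=214
- C+E+F+H: weight 2+9+13+3=27, value 27+58+60+57=202
- A+C+F+G+H: weight 12+2+13+4+3=34, value 43+27+60+12+57=199
- A+C+E+G+H: weight 12+2+9+4+3=30, value 43+27+58+12+57=197
- A+C+E+F: weight 12+2+9+13=36, value 43+27+58+60=188
Best: 214 pts.

214 pts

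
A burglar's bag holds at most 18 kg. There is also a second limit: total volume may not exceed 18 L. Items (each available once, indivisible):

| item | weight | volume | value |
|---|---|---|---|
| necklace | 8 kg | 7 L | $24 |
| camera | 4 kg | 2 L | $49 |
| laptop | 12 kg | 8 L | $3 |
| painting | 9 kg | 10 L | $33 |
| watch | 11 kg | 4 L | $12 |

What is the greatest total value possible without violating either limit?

Feasible sets respecting both limits:
- camera+painting: weight 13, volume 12, value 82
- necklace+camera: weight 12, volume 9, value 73
- camera+watch: weight 15, volume 6, value 61
Best: $82.

$82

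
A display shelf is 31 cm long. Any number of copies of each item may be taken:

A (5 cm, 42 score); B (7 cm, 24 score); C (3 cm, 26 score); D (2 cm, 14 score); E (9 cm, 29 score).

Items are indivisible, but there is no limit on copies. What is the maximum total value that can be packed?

266 score

Best value-per-unit is C at 26/3; filling with it alone gives 10×26 = 260.
Optimal mix: 2×A + 7×C → length 31, value 266.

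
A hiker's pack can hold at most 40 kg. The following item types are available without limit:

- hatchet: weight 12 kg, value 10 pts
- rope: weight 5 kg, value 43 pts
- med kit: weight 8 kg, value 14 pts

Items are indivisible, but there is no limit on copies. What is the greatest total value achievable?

344 pts

Best value-per-unit is rope at 43/5, and filling with it alone uses weight 8×5=40. No mix of the others beats 8×43 = 344.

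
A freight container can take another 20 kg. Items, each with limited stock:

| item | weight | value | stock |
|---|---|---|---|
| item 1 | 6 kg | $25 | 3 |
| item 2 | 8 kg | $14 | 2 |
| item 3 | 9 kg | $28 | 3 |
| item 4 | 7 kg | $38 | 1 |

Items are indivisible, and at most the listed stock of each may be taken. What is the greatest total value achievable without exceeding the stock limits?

$88

Top feasible selections:
- 2×item 1 + 1×item 4: weight 19, value 88
- 3×item 1: weight 18, value 75
- 1×item 3 + 1×item 4: weight 16, value 66
- 2×item 1 + 1×item 2: weight 20, value 64
Best: $88.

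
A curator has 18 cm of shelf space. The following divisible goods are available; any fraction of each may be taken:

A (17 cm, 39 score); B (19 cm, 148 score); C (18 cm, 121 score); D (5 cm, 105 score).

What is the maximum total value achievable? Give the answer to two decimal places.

206.26

Take in order of value per unit:
- D (105/5 per unit): all 5 → value 105, running total 105.00
- B (148/19 per unit): 13 of 19 → value 13×148/19 = 101.2632, running total 206.26
Total 206.26.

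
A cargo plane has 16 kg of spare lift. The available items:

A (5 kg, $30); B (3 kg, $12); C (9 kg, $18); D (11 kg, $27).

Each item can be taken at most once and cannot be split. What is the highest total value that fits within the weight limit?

$57

Check high-value combinations within 16 kg:
- A+D: weight 5+11=16, value 30+27=57
- A+C: weight 5+9=14, value 30+18=48
- A+B: weight 5+3=8, value 30+12=42
Best: $57.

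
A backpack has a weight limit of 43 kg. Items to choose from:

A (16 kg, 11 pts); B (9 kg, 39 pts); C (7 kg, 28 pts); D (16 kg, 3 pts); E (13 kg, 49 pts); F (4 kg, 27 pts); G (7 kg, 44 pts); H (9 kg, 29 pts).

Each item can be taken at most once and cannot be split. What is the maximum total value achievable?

Check high-value combinations within 43 kg:
- B+E+F+G+H: weight 9+13+4+7+9=42, value 39+49+27+44+29=188
- B+C+E+F+G: weight 9+7+13+4+7=40, value 39+28+49+27+44=187
- C+E+F+G+H: weight 7+13+4+7+9=40, value 28+49+27+44+29=177
- B+C+E+F+H: weight 9+7+13+4+9=42, value 39+28+49+27+29=172
Best: 188 pts.

188 pts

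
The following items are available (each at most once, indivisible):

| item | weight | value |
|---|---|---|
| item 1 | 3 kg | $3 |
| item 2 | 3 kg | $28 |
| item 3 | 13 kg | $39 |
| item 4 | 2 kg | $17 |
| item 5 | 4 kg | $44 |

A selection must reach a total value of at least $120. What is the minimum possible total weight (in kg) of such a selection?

22

Subsets with value ≥ 120, sorted by total weight:
- item 2+item 3+item 4+item 5: weight 22, value 128
- item 1+item 2+item 3+item 4+item 5: weight 25, value 131
Minimum weight: 22 kg.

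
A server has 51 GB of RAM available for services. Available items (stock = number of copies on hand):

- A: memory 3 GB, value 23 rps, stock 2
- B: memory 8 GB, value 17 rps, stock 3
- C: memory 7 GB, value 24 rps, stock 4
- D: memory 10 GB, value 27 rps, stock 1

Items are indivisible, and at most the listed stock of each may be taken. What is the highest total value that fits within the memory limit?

Top feasible selections:
- 2×A + 2×B + 4×C: memory 50, value 176
- 2×A + 4×C + 1×D: memory 44, value 169
- 2×A + 3×B + 3×C: memory 51, value 169
Best: 176 rps.

176 rps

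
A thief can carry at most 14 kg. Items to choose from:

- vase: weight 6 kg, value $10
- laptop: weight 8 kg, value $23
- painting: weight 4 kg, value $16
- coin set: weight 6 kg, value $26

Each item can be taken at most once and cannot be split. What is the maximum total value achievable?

$49

This is a 0/1 knapsack; check combinations near the capacity.
- laptop+coin set: weight 8+6=14, value 23+26=49
- painting+coin set: weight 4+6=10, value 16+26=42
- laptop+painting: weight 8+4=12, value 23+16=39
Best: $49.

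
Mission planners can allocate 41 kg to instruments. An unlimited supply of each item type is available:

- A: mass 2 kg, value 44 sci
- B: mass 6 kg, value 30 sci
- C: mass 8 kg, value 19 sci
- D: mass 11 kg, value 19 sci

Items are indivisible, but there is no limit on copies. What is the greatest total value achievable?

880 sci

Best value-per-unit is A at 44/2, and filling with it alone uses mass 20×2=40. No mix of the others beats 20×44 = 880.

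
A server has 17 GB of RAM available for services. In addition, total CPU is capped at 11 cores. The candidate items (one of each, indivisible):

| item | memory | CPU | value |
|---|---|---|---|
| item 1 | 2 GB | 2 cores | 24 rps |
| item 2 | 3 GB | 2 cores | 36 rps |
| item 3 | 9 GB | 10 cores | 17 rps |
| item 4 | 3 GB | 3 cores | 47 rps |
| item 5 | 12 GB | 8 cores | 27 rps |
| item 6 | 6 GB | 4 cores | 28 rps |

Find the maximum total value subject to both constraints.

Feasible sets respecting both limits:
- item 1+item 2+item 4+item 6: memory 14, CPU 11, value 135
- item 2+item 4+item 6: memory 12, CPU 9, value 111
- item 1+item 2+item 4: memory 8, CPU 7, value 107
- item 1+item 4+item 6: memory 11, CPU 9, value 99
Best: 135 rps.

135 rps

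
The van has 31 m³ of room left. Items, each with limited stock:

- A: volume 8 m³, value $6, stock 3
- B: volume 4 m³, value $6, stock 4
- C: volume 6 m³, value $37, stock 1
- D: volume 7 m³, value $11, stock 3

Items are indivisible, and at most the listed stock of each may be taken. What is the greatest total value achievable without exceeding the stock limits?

$76

Top feasible selections:
- 1×B + 1×C + 3×D: volume 31, value 76
- 4×B + 1×C + 1×D: volume 29, value 72
- 2×B + 1×C + 2×D: volume 28, value 71
Best: $76.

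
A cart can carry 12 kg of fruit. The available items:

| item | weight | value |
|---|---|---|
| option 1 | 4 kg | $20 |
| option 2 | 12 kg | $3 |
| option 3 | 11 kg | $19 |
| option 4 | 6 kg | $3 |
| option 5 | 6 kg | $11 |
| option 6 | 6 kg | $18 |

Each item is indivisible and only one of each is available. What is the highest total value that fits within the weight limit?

This is a 0/1 knapsack; check combinations near the capacity.
- option 1+option 6: weight 4+6=10, value 20+18=38
- option 1+option 5: weight 4+6=10, value 20+11=31
- option 5+option 6: weight 6+6=12, value 11+18=29
- option 1+option 4: weight 4+6=10, value 20+3=23
- option 4+option 6: weight 6+6=12, value 3+18=21
Best: $38.

$38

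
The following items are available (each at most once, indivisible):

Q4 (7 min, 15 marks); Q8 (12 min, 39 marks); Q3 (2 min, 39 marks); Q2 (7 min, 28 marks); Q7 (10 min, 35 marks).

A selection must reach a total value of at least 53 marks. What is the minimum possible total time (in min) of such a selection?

Subsets with value ≥ 53, sorted by total time:
- Q3+Q2: time 9, value 67
- Q4+Q3: time 9, value 54
Minimum time: 9 min.

9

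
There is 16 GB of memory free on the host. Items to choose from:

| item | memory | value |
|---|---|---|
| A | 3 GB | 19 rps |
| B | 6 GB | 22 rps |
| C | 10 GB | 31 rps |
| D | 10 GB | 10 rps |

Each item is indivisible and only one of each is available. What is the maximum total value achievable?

53 rps

This is a 0/1 knapsack; check combinations near the capacity.
- B+C: memory 6+10=16, value 22+31=53
- A+C: memory 3+10=13, value 19+31=50
- A+B: memory 3+6=9, value 19+22=41
- B+D: memory 6+10=16, value 22+10=32
Best: 53 rps.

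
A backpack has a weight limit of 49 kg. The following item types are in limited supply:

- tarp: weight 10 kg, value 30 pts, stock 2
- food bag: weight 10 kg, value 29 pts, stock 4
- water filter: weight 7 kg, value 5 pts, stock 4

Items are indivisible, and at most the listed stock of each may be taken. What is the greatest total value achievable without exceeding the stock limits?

Top feasible selections:
- 2×tarp + 2×food bag + 1×water filter: weight 47, value 123
- 1×tarp + 3×food bag + 1×water filter: weight 47, value 122
- 4×food bag + 1×water filter: weight 47, value 121
- 2×tarp + 2×food bag: weight 40, value 118
Best: 123 pts.

123 pts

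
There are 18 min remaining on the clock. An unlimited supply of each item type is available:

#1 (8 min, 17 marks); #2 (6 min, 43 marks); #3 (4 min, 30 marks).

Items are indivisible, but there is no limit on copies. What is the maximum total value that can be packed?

Best value-per-unit is #3 at 30/4; filling with it alone gives 4×30 = 120.
Optimal mix: 1×#2 + 3×#3 → time 18, value 133.

133 marks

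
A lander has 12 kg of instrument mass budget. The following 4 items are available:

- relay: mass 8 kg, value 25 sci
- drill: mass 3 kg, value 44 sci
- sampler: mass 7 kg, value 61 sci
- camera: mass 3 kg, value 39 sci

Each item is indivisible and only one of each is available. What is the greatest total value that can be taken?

Check high-value combinations within 12 kg:
- drill+sampler: mass 3+7=10, value 44+61=105
- sampler+camera: mass 7+3=10, value 61+39=100
- drill+camera: mass 3+3=6, value 44+39=83
- relay+drill: mass 8+3=11, value 25+44=69
Best: 105 sci.

105 sci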